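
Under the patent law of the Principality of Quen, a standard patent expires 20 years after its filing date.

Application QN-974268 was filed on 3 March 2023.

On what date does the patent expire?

March 3, 2043

Filing date + 20 years → 3 March 2043.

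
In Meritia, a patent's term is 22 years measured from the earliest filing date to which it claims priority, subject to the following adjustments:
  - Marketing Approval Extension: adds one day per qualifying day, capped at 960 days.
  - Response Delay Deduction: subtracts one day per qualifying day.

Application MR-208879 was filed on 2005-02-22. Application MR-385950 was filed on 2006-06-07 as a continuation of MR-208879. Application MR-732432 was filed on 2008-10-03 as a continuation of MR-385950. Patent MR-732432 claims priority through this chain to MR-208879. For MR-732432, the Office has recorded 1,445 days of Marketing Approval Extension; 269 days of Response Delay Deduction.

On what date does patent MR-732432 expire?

Earliest priority filing: 22 February 2005.
Base term: 22 February 2005 + 22 years → 22 February 2027.
Marketing Approval Extension: 1445 days claimed exceeds the 960-day cap, so +960 days → 9 October 2029.
Response Delay Deduction: −269 days → 13 January 2029.

January 13, 2029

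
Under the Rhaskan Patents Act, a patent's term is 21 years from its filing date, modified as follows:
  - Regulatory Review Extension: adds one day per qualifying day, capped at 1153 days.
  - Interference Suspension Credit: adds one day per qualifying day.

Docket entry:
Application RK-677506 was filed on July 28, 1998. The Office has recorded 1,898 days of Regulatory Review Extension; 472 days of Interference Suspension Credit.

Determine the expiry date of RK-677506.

Base term: filing date + 21 years → 28 July 2019.
Regulatory Review Extension: 1898 days claimed exceeds the 1153-day cap, so +1153 days → 23 September 2022.
Interference Suspension Credit: +472 days → 8 January 2024.

2024-01-08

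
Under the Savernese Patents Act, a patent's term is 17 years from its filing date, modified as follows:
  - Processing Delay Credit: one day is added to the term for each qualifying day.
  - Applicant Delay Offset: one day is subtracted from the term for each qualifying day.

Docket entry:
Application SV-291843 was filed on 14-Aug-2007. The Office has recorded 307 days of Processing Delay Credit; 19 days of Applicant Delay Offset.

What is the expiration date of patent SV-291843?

2025-05-29

Base term: filing date + 17 years → 14 August 2024.
Processing Delay Credit: +307 days → 17 June 2025.
Applicant Delay Offset: −19 days → 29 May 2025.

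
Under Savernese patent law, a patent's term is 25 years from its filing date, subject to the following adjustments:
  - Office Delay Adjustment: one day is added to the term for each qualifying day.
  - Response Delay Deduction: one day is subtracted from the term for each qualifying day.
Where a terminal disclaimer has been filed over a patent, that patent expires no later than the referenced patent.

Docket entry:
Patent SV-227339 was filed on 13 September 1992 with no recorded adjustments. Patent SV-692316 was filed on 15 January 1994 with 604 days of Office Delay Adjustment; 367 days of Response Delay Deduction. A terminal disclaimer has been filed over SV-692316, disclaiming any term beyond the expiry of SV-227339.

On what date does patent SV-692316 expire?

Natural term of SV-692316:
  Base: filing + 25 years → 15 January 2019.
  Office Delay Adjustment: +604 days → 10 September 2020.
  Response Delay Deduction: −367 days → 9 September 2019.
Expiry of referenced patent SV-227339:
  Base: filing + 25 years → 13 September 2017.
Terminal disclaimer: SV-692316 expires on the earlier of 9 September 2019 and 13 September 2017.

September 13, 2017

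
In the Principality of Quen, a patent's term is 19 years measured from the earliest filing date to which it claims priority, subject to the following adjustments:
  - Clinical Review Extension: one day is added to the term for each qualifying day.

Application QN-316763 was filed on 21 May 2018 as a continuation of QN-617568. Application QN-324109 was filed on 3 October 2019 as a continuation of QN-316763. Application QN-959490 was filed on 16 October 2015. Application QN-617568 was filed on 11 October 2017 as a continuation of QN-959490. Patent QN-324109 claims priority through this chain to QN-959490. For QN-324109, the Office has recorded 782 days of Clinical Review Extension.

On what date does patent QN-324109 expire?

2036-12-06

Earliest priority filing: 16 October 2015.
Base term: 16 October 2015 + 19 years → 16 October 2034.
Clinical Review Extension: +782 days → 6 December 2036.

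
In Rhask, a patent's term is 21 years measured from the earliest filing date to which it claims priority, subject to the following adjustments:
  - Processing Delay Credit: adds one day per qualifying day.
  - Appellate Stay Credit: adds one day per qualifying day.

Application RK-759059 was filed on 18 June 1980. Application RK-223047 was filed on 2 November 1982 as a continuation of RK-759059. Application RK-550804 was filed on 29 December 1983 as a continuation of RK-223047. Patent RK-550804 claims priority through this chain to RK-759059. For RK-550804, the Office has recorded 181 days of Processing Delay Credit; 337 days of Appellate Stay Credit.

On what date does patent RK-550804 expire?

2002-11-18

Earliest priority filing: 18 June 1980.
Base term: 18 June 1980 + 21 years → 18 June 2001.
Processing Delay Credit: +181 days → 16 December 2001.
Appellate Stay Credit: +337 days → 18 November 2002.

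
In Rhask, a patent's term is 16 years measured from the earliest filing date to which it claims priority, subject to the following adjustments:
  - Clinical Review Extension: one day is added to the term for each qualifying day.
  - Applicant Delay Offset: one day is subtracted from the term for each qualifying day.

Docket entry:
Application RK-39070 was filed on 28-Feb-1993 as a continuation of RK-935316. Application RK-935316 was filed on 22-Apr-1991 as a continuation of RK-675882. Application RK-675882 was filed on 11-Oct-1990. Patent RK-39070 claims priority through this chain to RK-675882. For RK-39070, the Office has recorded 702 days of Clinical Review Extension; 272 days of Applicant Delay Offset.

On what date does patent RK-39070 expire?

December 15, 2007

Earliest priority filing: 11 October 1990.
Base term: 11 October 1990 + 16 years → 11 October 2006.
Clinical Review Extension: +702 days → 12 September 2008.
Applicant Delay Offset: −272 days → 15 December 2007.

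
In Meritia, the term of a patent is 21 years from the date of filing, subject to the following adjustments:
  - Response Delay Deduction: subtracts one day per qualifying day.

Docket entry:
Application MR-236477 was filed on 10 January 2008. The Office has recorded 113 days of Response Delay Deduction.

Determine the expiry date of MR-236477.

Base term: filing date + 21 years → 10 January 2029.
Response Delay Deduction: −113 days → 19 September 2028.

September 19, 2028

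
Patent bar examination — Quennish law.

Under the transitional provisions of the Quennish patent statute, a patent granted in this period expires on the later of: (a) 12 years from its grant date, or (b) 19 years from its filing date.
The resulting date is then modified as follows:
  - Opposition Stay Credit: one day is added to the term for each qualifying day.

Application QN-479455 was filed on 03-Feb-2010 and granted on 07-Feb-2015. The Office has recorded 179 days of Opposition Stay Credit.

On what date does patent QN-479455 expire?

(a) grant + 12 years → 7 February 2027.
(b) filing + 19 years → 3 February 2029.
Later of the two: 3 February 2029.
Opposition Stay Credit: +179 days → 1 August 2029.

August 1, 2029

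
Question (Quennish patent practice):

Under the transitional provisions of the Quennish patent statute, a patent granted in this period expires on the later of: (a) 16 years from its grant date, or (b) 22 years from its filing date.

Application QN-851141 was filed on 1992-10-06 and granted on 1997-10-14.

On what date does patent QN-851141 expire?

(a) grant + 16 years → 14 October 2013.
(b) filing + 22 years → 6 October 2014.
Later of the two: 6 October 2014.

2014-10-06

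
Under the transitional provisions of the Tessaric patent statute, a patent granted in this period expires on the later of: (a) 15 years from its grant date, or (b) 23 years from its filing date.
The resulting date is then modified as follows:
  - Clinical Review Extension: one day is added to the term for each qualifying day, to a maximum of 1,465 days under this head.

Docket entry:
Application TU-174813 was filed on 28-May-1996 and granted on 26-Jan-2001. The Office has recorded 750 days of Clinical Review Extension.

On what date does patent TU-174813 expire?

2021-06-16

(a) grant + 15 years → 26 January 2016.
(b) filing + 23 years → 28 May 2019.
Later of the two: 28 May 2019.
Clinical Review Extension: 750 days (within the 1465-day cap) → +750 days → 16 June 2021.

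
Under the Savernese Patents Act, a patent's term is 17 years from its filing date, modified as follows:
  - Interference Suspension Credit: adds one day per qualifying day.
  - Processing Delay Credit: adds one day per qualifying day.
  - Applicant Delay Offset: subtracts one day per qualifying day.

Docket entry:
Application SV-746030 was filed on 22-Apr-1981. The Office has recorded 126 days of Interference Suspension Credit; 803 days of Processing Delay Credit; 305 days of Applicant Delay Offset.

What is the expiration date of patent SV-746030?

2000-01-06

Base term: filing date + 17 years → 22 April 1998.
Interference Suspension Credit: +126 days → 26 August 1998.
Processing Delay Credit: +803 days → 6 November 2000.
Applicant Delay Offset: −305 days → 6 January 2000.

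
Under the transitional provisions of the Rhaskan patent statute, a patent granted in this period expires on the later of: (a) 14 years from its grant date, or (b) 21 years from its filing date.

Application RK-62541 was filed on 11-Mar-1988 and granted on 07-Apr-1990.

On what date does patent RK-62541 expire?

March 11, 2009

(a) grant + 14 years → 7 April 2004.
(b) filing + 21 years → 11 March 2009.
Later of the two: 11 March 2009.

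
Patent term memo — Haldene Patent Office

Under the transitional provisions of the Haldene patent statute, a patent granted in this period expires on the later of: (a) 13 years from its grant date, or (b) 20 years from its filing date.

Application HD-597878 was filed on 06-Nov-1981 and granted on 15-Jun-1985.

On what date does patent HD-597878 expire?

November 6, 2001

(a) grant + 13 years → 15 June 1998.
(b) filing + 20 years → 6 November 2001.
Later of the two: 6 November 2001.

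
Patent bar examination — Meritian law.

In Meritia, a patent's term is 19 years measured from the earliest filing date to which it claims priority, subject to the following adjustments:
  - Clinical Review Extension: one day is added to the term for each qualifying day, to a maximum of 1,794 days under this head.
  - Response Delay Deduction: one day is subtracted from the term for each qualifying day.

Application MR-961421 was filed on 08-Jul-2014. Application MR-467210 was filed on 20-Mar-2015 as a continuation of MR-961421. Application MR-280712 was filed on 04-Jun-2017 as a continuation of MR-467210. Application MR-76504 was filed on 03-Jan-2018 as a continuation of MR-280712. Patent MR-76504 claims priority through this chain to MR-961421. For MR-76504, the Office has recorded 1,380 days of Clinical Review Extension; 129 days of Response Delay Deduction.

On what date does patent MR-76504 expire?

2036-12-10

Earliest priority filing: 8 July 2014.
Base term: 8 July 2014 + 19 years → 8 July 2033.
Clinical Review Extension: 1380 days (within the 1794-day cap) → +1380 days → 18 April 2037.
Response Delay Deduction: −129 days → 10 December 2036.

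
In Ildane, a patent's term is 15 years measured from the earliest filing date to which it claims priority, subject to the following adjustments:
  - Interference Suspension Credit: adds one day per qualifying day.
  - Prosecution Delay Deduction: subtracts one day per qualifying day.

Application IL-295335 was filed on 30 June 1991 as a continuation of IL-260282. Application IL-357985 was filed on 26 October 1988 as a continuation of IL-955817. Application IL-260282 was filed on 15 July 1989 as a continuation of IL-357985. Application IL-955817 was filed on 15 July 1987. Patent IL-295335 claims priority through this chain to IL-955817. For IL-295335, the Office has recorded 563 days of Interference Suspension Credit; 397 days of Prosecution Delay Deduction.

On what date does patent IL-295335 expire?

2002-12-28

Earliest priority filing: 15 July 1987.
Base term: 15 July 1987 + 15 years → 15 July 2002.
Interference Suspension Credit: +563 days → 29 January 2004.
Prosecution Delay Deduction: −397 days → 28 December 2002.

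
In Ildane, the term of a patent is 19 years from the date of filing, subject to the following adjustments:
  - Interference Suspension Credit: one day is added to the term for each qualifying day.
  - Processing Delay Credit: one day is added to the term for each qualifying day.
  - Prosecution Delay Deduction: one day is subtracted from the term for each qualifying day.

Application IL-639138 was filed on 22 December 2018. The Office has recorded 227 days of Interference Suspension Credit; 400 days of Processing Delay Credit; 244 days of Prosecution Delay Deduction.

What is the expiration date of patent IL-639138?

Base term: filing date + 19 years → 22 December 2037.
Interference Suspension Credit: +227 days → 6 August 2038.
Processing Delay Credit: +400 days → 10 September 2039.
Prosecution Delay Deduction: −244 days → 9 January 2039.

January 9, 2039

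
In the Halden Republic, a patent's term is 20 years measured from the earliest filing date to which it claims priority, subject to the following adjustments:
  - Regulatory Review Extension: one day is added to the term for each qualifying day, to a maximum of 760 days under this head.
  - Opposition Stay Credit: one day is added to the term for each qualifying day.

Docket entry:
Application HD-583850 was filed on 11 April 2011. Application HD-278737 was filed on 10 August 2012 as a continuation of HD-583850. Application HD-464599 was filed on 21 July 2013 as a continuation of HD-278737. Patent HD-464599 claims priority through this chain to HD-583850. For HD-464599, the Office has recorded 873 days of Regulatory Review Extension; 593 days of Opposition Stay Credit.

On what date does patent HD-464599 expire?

Earliest priority filing: 11 April 2011.
Base term: 11 April 2011 + 20 years → 11 April 2031.
Regulatory Review Extension: 873 days claimed exceeds the 760-day cap, so +760 days → 10 May 2033.
Opposition Stay Credit: +593 days → 24 December 2034.

December 24, 2034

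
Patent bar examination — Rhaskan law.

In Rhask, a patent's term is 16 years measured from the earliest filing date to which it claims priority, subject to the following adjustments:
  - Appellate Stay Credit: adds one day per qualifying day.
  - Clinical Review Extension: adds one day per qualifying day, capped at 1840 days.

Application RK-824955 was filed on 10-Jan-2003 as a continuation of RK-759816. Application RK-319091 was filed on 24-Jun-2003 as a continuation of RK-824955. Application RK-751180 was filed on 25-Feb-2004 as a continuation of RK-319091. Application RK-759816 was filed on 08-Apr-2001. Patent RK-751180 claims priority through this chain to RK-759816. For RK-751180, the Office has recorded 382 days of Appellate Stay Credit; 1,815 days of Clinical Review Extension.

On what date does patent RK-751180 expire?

Earliest priority filing: 8 April 2001.
Base term: 8 April 2001 + 16 years → 8 April 2017.
Appellate Stay Credit: +382 days → 25 April 2018.
Clinical Review Extension: 1815 days (within the 1840-day cap) → +1815 days → 14 April 2023.

April 14, 2023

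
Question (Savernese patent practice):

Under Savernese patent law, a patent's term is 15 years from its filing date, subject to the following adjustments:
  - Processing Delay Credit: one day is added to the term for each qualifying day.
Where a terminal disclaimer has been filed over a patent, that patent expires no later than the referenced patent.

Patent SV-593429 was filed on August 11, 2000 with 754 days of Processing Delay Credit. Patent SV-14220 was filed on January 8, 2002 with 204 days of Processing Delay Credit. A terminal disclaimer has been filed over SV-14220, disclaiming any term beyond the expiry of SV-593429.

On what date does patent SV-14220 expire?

2017-07-31

Natural term of SV-14220:
  Base: filing + 15 years → 8 January 2017.
  Processing Delay Credit: +204 days → 31 July 2017.
Expiry of referenced patent SV-593429:
  Base: filing + 15 years → 11 August 2015.
  Processing Delay Credit: +754 days → 3 September 2017.
Terminal disclaimer: SV-14220 expires on the earlier of 31 July 2017 and 3 September 2017.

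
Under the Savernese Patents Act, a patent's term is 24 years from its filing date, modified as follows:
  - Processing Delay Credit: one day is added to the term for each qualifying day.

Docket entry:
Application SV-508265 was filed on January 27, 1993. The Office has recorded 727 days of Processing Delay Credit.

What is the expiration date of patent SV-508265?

Base term: filing date + 24 years → 27 January 2017.
Processing Delay Credit: +727 days → 24 January 2019.

January 24, 2019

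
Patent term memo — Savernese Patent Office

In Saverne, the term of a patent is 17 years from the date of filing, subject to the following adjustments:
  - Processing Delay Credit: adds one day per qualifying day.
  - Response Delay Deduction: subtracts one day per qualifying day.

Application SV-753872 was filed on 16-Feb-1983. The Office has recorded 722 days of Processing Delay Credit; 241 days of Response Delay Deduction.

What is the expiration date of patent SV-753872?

Base term: filing date + 17 years → 16 February 2000.
Processing Delay Credit: +722 days → 7 February 2002.
Response Delay Deduction: −241 days → 11 June 2001.

2001-06-11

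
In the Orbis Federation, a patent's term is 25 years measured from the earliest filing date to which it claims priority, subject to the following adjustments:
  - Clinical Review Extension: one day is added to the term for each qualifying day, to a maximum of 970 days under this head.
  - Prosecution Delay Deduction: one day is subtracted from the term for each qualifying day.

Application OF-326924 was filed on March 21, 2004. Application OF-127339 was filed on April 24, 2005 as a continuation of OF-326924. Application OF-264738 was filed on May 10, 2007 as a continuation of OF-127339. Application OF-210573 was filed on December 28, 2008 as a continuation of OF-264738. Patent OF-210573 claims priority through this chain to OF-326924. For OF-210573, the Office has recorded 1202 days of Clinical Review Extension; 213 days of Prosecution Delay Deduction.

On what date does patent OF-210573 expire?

Earliest priority filing: 21 March 2004.
Base term: 21 March 2004 + 25 years → 21 March 2029.
Clinical Review Extension: 1202 days claimed exceeds the 970-day cap, so +970 days → 16 November 2031.
Prosecution Delay Deduction: −213 days → 17 April 2031.

April 17, 2031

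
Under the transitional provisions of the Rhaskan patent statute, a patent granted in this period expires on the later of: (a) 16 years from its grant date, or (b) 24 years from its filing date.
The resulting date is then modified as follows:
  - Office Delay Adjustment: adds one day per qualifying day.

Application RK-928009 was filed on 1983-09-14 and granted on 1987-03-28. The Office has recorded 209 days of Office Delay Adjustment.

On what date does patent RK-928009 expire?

2008-04-10

(a) grant + 16 years → 28 March 2003.
(b) filing + 24 years → 14 September 2007.
Later of the two: 14 September 2007.
Office Delay Adjustment: +209 days → 10 April 2008.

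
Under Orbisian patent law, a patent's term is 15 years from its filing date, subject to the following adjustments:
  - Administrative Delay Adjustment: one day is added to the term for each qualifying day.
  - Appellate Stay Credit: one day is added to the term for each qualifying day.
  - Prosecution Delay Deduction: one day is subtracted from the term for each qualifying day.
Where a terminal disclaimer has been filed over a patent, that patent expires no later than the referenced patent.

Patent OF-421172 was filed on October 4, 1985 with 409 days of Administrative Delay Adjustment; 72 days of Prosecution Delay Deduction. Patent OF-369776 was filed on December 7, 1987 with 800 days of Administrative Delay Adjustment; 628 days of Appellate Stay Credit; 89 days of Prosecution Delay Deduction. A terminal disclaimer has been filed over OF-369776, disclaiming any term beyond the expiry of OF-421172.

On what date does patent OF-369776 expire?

2001-09-06

Natural term of OF-369776:
  Base: filing + 15 years → 7 December 2002.
  Administrative Delay Adjustment: +800 days → 14 February 2005.
  Appellate Stay Credit: +628 days → 4 November 2006.
  Prosecution Delay Deduction: −89 days → 7 August 2006.
Expiry of referenced patent OF-421172:
  Base: filing + 15 years → 4 October 2000.
  Administrative Delay Adjustment: +409 days → 17 November 2001.
  Prosecution Delay Deduction: −72 days → 6 September 2001.
Terminal disclaimer: OF-369776 expires on the earlier of 7 August 2006 and 6 September 2001.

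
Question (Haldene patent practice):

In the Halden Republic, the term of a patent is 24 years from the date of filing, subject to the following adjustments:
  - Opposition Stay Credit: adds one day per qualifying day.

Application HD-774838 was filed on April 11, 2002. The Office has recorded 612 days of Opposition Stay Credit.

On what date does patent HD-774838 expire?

December 14, 2027

Base term: filing date + 24 years → 11 April 2026.
Opposition Stay Credit: +612 days → 14 December 2027.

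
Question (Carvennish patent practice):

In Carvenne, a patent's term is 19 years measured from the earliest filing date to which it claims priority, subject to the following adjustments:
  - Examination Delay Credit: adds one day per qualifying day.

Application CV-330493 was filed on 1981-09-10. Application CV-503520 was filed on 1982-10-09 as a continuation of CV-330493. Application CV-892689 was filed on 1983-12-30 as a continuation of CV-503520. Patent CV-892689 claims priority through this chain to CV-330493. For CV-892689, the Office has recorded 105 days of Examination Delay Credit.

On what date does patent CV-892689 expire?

Earliest priority filing: 10 September 1981.
Base term: 10 September 1981 + 19 years → 10 September 2000.
Examination Delay Credit: +105 days → 24 December 2000.

December 24, 2000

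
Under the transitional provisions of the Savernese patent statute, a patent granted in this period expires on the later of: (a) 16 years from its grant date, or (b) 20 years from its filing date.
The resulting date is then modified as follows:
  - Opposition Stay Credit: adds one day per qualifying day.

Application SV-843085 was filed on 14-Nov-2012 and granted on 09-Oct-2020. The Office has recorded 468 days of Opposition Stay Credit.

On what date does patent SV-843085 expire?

January 20, 2038

(a) grant + 16 years → 9 October 2036.
(b) filing + 20 years → 14 November 2032.
Later of the two: 9 October 2036.
Opposition Stay Credit: +468 days → 20 January 2038.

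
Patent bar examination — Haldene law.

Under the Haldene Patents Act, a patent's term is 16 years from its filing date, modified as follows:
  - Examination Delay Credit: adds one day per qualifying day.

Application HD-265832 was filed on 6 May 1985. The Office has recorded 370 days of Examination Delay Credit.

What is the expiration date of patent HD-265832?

May 11, 2002

Base term: filing date + 16 years → 6 May 2001.
Examination Delay Credit: +370 days → 11 May 2002.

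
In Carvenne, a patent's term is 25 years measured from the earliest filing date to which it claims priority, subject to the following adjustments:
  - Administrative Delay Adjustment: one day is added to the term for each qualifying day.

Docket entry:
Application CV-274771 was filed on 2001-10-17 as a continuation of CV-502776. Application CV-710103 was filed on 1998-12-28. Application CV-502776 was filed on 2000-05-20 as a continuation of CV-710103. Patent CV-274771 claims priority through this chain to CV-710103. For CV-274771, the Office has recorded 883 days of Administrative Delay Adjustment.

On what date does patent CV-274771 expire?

Earliest priority filing: 28 December 1998.
Base term: 28 December 1998 + 25 years → 28 December 2023.
Administrative Delay Adjustment: +883 days → 29 May 2026.

May 29, 2026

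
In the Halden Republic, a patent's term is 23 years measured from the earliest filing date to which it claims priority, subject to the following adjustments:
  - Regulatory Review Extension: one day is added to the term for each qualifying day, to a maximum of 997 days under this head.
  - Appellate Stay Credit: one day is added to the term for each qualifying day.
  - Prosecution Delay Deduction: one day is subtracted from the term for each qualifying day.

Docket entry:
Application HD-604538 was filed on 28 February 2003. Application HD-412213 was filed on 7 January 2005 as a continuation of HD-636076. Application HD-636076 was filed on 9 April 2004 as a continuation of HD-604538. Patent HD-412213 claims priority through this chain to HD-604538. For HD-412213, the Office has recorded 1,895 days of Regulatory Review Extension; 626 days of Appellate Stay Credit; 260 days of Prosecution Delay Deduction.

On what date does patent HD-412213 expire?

November 22, 2029

Earliest priority filing: 28 February 2003.
Base term: 28 February 2003 + 23 years → 28 February 2026.
Regulatory Review Extension: 1895 days claimed exceeds the 997-day cap, so +997 days → 21 November 2028.
Appellate Stay Credit: +626 days → 9 August 2030.
Prosecution Delay Deduction: −260 days → 22 November 2029.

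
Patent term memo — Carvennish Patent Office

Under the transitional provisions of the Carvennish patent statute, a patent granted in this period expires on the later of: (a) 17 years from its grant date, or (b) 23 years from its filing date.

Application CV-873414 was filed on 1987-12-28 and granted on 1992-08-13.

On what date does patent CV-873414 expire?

(a) grant + 17 years → 13 August 2009.
(b) filing + 23 years → 28 December 2010.
Later of the two: 28 December 2010.

December 28, 2010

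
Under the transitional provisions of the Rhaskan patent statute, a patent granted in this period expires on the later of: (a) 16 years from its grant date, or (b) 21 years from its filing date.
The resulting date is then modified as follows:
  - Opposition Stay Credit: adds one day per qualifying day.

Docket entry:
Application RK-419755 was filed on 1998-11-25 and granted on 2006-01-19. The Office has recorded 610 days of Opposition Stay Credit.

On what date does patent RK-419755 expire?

2023-09-21

(a) grant + 16 years → 19 January 2022.
(b) filing + 21 years → 25 November 2019.
Later of the two: 19 January 2022.
Opposition Stay Credit: +610 days → 21 September 2023.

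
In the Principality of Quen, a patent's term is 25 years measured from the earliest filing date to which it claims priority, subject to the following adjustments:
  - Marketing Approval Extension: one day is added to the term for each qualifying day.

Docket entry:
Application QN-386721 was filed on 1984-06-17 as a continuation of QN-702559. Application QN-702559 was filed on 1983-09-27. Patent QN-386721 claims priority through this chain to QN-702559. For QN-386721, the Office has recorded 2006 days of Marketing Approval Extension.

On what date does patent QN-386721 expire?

Earliest priority filing: 27 September 1983.
Base term: 27 September 1983 + 25 years → 27 September 2008.
Marketing Approval Extension: +2006 days → 26 March 2014.

2014-03-26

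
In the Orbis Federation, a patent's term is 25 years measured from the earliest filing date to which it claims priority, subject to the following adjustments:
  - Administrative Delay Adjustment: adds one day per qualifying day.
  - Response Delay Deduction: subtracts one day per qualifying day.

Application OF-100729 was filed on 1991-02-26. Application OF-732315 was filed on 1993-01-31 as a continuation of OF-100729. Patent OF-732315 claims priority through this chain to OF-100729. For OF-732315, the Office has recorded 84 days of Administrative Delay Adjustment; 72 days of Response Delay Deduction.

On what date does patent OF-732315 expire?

Earliest priority filing: 26 February 1991.
Base term: 26 February 1991 + 25 years → 26 February 2016.
Administrative Delay Adjustment: +84 days → 20 May 2016.
Response Delay Deduction: −72 days → 9 March 2016.

March 9, 2016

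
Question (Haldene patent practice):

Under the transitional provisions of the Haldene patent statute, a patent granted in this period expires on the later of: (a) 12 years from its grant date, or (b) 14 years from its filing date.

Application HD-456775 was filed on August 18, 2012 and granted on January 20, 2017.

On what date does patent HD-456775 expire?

January 20, 2029

(a) grant + 12 years → 20 January 2029.
(b) filing + 14 years → 18 August 2026.
Later of the two: 20 January 2029.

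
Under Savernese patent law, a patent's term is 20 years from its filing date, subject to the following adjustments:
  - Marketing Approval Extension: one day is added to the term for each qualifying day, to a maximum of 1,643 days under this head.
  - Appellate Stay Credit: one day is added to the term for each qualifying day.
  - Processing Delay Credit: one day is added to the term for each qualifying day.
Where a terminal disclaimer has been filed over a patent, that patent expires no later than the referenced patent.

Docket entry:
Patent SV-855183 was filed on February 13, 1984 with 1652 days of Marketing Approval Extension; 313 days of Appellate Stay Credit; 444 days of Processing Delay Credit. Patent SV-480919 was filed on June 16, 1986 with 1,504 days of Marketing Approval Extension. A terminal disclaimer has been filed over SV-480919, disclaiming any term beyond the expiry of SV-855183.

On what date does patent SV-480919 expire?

Natural term of SV-480919:
  Base: filing + 20 years → 16 June 2006.
  Marketing Approval Extension: 1504 days (within the 1643-day cap) → +1504 days → 29 July 2010.
Expiry of referenced patent SV-855183:
  Base: filing + 20 years → 13 February 2004.
  Marketing Approval Extension: 1652 days claimed exceeds the 1643-day cap, so +1643 days → 13 August 2008.
  Appellate Stay Credit: +313 days → 22 June 2009.
  Processing Delay Credit: +444 days → 9 September 2010.
Terminal disclaimer: SV-480919 expires on the earlier of 29 July 2010 and 9 September 2010.

2010-07-29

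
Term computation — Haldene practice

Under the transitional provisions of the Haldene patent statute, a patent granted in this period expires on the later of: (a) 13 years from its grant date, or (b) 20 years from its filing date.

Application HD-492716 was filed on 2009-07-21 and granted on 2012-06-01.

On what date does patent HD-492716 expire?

2029-07-21

(a) grant + 13 years → 1 June 2025.
(b) filing + 20 years → 21 July 2029.
Later of the two: 21 July 2029.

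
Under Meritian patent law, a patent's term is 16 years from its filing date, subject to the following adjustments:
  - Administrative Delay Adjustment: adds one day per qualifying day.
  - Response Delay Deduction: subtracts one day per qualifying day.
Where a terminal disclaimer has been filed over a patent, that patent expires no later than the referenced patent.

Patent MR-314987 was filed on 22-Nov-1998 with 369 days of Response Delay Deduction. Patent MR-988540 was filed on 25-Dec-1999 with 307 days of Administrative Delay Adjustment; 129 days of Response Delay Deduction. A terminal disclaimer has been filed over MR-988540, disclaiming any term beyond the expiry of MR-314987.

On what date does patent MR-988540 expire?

2013-11-18

Natural term of MR-988540:
  Base: filing + 16 years → 25 December 2015.
  Administrative Delay Adjustment: +307 days → 27 October 2016.
  Response Delay Deduction: −129 days → 20 June 2016.
Expiry of referenced patent MR-314987:
  Base: filing + 16 years → 22 November 2014.
  Response Delay Deduction: −369 days → 18 November 2013.
Terminal disclaimer: MR-988540 expires on the earlier of 20 June 2016 and 18 November 2013.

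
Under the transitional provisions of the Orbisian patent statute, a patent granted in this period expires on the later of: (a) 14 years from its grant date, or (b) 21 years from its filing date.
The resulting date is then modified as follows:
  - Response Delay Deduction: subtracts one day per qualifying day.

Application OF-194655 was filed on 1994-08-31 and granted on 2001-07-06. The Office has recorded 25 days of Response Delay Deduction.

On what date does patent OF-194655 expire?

(a) grant + 14 years → 6 July 2015.
(b) filing + 21 years → 31 August 2015.
Later of the two: 31 August 2015.
Response Delay Deduction: −25 days → 6 August 2015.

2015-08-06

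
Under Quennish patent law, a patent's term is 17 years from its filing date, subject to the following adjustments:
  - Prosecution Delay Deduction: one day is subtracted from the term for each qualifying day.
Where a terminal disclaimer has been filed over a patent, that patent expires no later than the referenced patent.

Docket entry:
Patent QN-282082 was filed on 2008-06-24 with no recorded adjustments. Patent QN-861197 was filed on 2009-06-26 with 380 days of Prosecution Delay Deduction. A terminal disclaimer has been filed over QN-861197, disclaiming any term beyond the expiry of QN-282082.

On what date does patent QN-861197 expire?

Natural term of QN-861197:
  Base: filing + 17 years → 26 June 2026.
  Prosecution Delay Deduction: −380 days → 11 June 2025.
Expiry of referenced patent QN-282082:
  Base: filing + 17 years → 24 June 2025.
Terminal disclaimer: QN-861197 expires on the earlier of 11 June 2025 and 24 June 2025.

June 11, 2025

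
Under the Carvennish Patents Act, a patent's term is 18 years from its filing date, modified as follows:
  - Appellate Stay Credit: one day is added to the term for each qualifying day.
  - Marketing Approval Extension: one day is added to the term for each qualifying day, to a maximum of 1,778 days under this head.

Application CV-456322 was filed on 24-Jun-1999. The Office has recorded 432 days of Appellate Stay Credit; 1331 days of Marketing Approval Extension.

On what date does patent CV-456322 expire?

2022-04-22

Base term: filing date + 18 years → 24 June 2017.
Appellate Stay Credit: +432 days → 30 August 2018.
Marketing Approval Extension: 1331 days (within the 1778-day cap) → +1331 days → 22 April 2022.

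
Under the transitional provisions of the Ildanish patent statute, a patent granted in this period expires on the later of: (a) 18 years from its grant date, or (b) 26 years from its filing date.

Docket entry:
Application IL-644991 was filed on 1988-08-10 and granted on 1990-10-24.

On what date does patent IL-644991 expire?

August 10, 2014

(a) grant + 18 years → 24 October 2008.
(b) filing + 26 years → 10 August 2014.
Later of the two: 10 August 2014.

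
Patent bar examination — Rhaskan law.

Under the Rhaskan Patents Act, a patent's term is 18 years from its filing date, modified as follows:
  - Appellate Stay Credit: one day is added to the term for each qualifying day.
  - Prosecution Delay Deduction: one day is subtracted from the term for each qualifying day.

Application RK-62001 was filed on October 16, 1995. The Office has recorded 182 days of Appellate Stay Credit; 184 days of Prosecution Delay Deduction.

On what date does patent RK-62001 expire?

Base term: filing date + 18 years → 16 October 2013.
Appellate Stay Credit: +182 days → 16 April 2014.
Prosecution Delay Deduction: −184 days → 14 October 2013.

2013-10-14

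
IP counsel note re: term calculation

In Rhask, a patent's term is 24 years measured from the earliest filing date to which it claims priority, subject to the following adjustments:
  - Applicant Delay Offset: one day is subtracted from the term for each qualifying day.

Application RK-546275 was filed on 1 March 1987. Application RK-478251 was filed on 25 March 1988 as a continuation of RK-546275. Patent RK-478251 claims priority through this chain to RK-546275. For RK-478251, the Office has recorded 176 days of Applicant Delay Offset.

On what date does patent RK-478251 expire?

2010-09-06

Earliest priority filing: 1 March 1987.
Base term: 1 March 1987 + 24 years → 1 March 2011.
Applicant Delay Offset: −176 days → 6 September 2010.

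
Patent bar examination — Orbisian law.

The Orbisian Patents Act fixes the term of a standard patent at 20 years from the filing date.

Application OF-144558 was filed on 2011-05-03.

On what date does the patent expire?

Filing date + 20 years → 3 May 2031.

2031-05-03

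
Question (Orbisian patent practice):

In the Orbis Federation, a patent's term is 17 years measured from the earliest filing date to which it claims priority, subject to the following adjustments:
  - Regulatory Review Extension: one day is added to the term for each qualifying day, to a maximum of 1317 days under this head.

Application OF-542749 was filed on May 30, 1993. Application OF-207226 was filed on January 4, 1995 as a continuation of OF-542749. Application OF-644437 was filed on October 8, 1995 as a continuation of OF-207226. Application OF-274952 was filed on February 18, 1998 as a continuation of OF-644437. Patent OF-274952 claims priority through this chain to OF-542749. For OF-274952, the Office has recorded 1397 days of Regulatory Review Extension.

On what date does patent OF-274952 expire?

Earliest priority filing: 30 May 1993.
Base term: 30 May 1993 + 17 years → 30 May 2010.
Regulatory Review Extension: 1397 days claimed exceeds the 1317-day cap, so +1317 days → 6 January 2014.

2014-01-06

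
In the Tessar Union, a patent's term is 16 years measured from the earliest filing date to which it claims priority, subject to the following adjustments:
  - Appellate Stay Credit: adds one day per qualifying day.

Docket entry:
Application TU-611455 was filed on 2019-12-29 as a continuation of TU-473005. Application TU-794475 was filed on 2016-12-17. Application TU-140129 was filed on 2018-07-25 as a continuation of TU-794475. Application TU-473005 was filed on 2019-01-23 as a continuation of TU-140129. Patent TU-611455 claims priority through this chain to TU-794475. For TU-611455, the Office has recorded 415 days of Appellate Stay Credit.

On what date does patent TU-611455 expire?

2034-02-05

Earliest priority filing: 17 December 2016.
Base term: 17 December 2016 + 16 years → 17 December 2032.
Appellate Stay Credit: +415 days → 5 February 2034.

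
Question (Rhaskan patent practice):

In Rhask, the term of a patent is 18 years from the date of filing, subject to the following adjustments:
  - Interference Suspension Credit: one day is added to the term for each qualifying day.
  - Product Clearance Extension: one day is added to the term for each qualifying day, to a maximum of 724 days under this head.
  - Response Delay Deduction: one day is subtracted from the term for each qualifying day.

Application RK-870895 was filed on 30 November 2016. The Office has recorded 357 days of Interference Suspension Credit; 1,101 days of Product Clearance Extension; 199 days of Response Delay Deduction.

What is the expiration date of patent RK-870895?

2037-04-30

Base term: filing date + 18 years → 30 November 2034.
Interference Suspension Credit: +357 days → 22 November 2035.
Product Clearance Extension: 1101 days claimed exceeds the 724-day cap, so +724 days → 15 November 2037.
Response Delay Deduction: −199 days → 30 April 2037.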